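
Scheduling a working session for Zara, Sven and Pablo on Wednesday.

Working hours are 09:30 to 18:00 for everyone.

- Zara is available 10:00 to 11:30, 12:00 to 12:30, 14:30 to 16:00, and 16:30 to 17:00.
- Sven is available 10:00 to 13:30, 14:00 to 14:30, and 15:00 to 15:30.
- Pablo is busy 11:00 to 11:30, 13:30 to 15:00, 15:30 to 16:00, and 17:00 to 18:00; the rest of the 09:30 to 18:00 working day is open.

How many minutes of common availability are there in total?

120 minutes

Pablo free within 09:30–18:00: 09:30–11:00, 11:30–13:30, 15:00–15:30, 16:00–17:00.
Zara ∩ Sven: 10:00–11:30, 12:00–12:30, 15:00–15:30.
Zara ∩ Sven ∩ Pablo: 10:00–11:00, 12:00–12:30, 15:00–15:30.
Total common minutes: 60 + 30 + 30 = 120.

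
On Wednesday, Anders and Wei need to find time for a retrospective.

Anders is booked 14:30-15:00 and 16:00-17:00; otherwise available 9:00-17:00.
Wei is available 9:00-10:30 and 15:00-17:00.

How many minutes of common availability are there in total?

150 minutes

Anders free within 09:00–17:00: 09:00–14:30, 15:00–16:00.
Anders ∩ Wei: 09:00–10:30, 15:00–16:00.
Total common minutes: 90 + 60 = 150.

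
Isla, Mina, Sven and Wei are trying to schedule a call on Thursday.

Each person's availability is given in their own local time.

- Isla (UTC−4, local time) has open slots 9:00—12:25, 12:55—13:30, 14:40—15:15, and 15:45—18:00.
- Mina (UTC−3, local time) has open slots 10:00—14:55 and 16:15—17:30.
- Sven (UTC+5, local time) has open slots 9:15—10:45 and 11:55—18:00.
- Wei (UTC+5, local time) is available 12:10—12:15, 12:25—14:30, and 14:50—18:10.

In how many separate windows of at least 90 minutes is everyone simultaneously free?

Isla → UTC: 13:00–16:25, 16:55–17:30, 18:40–19:15, 19:45–22:00.
Mina → UTC: 13:00–17:55, 19:15–20:30.
Sven → UTC: 04:15–05:45, 06:55–13:00.
Wei → UTC: 07:10–07:15, 07:25–09:30, 09:50–13:10.
Isla ∩ Mina: 13:00–16:25, 16:55–17:30, 19:45–20:30.
Isla ∩ Mina ∩ Sven: (none).
Isla ∩ Mina ∩ Sven ∩ Wei: (none).
Windows ≥ 90 min: (none).
That's 0 windows.

0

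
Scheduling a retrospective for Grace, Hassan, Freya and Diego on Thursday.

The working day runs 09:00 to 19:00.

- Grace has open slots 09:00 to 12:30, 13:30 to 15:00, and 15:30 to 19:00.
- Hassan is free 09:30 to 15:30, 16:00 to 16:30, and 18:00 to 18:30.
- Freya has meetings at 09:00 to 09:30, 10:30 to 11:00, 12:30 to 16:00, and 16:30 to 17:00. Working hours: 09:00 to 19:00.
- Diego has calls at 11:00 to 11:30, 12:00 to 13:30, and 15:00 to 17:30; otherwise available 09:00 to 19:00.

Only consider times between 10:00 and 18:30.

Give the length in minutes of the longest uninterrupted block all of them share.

30 minutes

Freya free within 09:00–19:00: 09:30–10:30, 11:00–12:30, 16:00–16:30, 17:00–19:00.
Diego free within 09:00–19:00: 09:00–11:00, 11:30–12:00, 13:30–15:00, 17:30–19:00.
Grace ∩ Hassan: 09:30–12:30, 13:30–15:00, 16:00–16:30, 18:00–18:30.
Grace ∩ Hassan ∩ Freya: 09:30–10:30, 11:00–12:30, 16:00–16:30, 18:00–18:30.
Grace ∩ Hassan ∩ Freya ∩ Diego: 09:30–10:30, 11:30–12:00, 18:00–18:30.
Restricted to 10:00–18:30: 10:00–10:30, 11:30–12:00, 18:00–18:30.
Common window lengths: 30, 30, 30 min; longest is 30.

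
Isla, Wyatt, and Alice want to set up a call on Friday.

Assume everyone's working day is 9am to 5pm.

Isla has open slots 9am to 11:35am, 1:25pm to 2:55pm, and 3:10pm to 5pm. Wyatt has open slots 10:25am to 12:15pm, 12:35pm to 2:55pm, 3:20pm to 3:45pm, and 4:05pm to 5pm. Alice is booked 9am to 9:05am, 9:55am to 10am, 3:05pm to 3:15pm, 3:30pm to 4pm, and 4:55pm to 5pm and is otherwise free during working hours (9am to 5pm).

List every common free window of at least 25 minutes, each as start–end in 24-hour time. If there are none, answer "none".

10:25–11:35, 13:25–14:55, 16:05–16:55

Alice free within 09:00–17:00: 09:05–09:55, 10:00–15:05, 15:15–15:30, 16:00–16:55.
Isla ∩ Wyatt: 10:25–11:35, 13:25–14:55, 15:20–15:45, 16:05–17:00.
Isla ∩ Wyatt ∩ Alice: 10:25–11:35, 13:25–14:55, 15:20–15:30, 16:05–16:55.
Windows ≥ 25 min: 10:25–11:35, 13:25–14:55, 16:05–16:55.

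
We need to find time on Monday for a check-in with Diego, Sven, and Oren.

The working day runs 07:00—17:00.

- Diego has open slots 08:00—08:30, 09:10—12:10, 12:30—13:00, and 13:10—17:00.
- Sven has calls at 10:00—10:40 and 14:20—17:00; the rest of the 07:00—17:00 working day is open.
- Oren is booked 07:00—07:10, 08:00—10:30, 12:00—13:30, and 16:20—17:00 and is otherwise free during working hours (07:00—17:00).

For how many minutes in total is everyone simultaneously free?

130 minutes

Sven free within 07:00–17:00: 07:00–10:00, 10:40–14:20.
Oren free within 07:00–17:00: 07:10–08:00, 10:30–12:00, 13:30–16:20.
Diego ∩ Sven: 08:00–08:30, 09:10–10:00, 10:40–12:10, 12:30–13:00, 13:10–14:20.
Diego ∩ Sven ∩ Oren: 10:40–12:00, 13:30–14:20.
Total common minutes: 80 + 50 = 130.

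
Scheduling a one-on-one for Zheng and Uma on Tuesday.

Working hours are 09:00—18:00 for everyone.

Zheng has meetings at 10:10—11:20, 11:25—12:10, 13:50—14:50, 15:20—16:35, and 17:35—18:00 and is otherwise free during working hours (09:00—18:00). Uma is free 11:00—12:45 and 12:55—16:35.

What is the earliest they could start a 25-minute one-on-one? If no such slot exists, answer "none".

12:10

Zheng free within 09:00–18:00: 09:00–10:10, 11:20–11:25, 12:10–13:50, 14:50–15:20, 16:35–17:35.
Zheng ∩ Uma: 11:20–11:25, 12:10–12:45, 12:55–13:50, 14:50–15:20.
Windows ≥ 25 min: 12:10–12:45, 12:55–13:50, 14:50–15:20.
Earliest such window starts at 12:10.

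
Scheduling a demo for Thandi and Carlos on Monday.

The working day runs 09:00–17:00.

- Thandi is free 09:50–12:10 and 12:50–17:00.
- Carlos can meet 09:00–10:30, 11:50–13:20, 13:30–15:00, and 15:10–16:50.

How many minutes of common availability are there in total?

280 minutes

Thandi ∩ Carlos: 09:50–10:30, 11:50–12:10, 12:50–13:20, 13:30–15:00, 15:10–16:50.
Total common minutes: 40 + 20 + 30 + 90 + 100 = 280.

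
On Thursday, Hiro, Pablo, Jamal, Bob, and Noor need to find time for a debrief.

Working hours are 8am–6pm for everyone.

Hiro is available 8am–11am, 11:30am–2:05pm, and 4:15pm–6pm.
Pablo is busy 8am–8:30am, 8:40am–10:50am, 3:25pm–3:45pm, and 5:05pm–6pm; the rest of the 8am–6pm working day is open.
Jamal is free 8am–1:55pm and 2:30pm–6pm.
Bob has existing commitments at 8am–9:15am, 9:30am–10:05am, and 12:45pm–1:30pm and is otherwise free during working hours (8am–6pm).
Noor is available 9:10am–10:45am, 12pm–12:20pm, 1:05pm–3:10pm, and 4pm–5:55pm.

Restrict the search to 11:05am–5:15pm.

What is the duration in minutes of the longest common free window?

Pablo free within 08:00–18:00: 08:30–08:40, 10:50–15:25, 15:45–17:05.
Bob free within 08:00–18:00: 09:15–09:30, 10:05–12:45, 13:30–18:00.
Hiro ∩ Pablo: 08:30–08:40, 10:50–11:00, 11:30–14:05, 16:15–17:05.
Hiro ∩ Pablo ∩ Jamal: 08:30–08:40, 10:50–11:00, 11:30–13:55, 16:15–17:05.
Hiro ∩ Pablo ∩ Jamal ∩ Bob: 10:50–11:00, 11:30–12:45, 13:30–13:55, 16:15–17:05.
Hiro ∩ Pablo ∩ Jamal ∩ Bob ∩ Noor: 12:00–12:20, 13:30–13:55, 16:15–17:05.
Restricted to 11:05–17:15: 12:00–12:20, 13:30–13:55, 16:15–17:05.
Common window lengths: 20, 25, 50 min; longest is 50.

50 minutes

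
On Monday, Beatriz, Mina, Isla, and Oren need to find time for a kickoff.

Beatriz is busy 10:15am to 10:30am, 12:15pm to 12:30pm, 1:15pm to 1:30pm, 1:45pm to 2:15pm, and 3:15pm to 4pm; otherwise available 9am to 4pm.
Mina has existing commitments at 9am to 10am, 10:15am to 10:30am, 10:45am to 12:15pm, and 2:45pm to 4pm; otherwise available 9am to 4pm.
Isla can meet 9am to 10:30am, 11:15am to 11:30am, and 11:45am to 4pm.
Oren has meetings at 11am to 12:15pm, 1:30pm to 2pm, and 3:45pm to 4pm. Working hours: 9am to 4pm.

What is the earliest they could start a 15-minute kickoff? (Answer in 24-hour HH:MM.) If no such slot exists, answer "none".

10:00

Beatriz free within 09:00–16:00: 09:00–10:15, 10:30–12:15, 12:30–13:15, 13:30–13:45, 14:15–15:15.
Mina free within 09:00–16:00: 10:00–10:15, 10:30–10:45, 12:15–14:45.
Oren free within 09:00–16:00: 09:00–11:00, 12:15–13:30, 14:00–15:45.
Beatriz ∩ Mina: 10:00–10:15, 10:30–10:45, 12:30–13:15, 13:30–13:45, 14:15–14:45.
Beatriz ∩ Mina ∩ Isla: 10:00–10:15, 12:30–13:15, 13:30–13:45, 14:15–14:45.
Beatriz ∩ Mina ∩ Isla ∩ Oren: 10:00–10:15, 12:30–13:15, 14:15–14:45.
Windows ≥ 15 min: 10:00–10:15, 12:30–13:15, 14:15–14:45.
Earliest such window starts at 10:00.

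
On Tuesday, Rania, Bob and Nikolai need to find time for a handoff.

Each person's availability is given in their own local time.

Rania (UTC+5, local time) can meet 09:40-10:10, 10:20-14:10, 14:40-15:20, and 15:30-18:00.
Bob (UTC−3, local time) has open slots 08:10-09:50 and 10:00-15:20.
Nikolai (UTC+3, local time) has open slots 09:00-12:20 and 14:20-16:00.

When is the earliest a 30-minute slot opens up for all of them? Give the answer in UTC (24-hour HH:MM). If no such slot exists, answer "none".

Rania → UTC: 04:40–05:10, 05:20–09:10, 09:40–10:20, 10:30–13:00.
Bob → UTC: 11:10–12:50, 13:00–18:20.
Nikolai → UTC: 06:00–09:20, 11:20–13:00.
Rania ∩ Bob: 11:10–12:50.
Rania ∩ Bob ∩ Nikolai: 11:20–12:50.
Windows ≥ 30 min: 11:20–12:50.
Earliest such window starts at 11:20.

11:20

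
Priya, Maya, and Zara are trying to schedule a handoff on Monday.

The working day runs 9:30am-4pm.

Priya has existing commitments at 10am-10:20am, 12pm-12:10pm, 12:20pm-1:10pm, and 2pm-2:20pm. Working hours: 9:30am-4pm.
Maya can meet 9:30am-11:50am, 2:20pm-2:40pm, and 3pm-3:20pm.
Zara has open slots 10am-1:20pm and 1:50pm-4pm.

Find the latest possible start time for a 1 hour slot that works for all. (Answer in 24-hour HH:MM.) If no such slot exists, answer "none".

10:50

Priya free within 09:30–16:00: 09:30–10:00, 10:20–12:00, 12:10–12:20, 13:10–14:00, 14:20–16:00.
Priya ∩ Maya: 09:30–10:00, 10:20–11:50, 14:20–14:40, 15:00–15:20.
Priya ∩ Maya ∩ Zara: 10:20–11:50, 14:20–14:40, 15:00–15:20.
Windows ≥ 60 min: 10:20–11:50.
Latest start in the last window 10:20–11:50 is 11:50 − 60 min = 10:50.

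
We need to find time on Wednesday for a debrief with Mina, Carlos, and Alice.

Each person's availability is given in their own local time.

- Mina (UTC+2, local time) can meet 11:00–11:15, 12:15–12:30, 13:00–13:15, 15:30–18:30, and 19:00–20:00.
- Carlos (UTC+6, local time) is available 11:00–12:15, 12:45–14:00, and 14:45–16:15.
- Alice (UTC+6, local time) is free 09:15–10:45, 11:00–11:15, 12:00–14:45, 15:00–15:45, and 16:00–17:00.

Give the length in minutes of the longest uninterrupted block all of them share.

15 minutes

Mina → UTC: 09:00–09:15, 10:15–10:30, 11:00–11:15, 13:30–16:30, 17:00–18:00.
Carlos → UTC: 05:00–06:15, 06:45–08:00, 08:45–10:15.
Alice → UTC: 03:15–04:45, 05:00–05:15, 06:00–08:45, 09:00–09:45, 10:00–11:00.
Mina ∩ Carlos: 09:00–09:15.
Mina ∩ Carlos ∩ Alice: 09:00–09:15.
Single common window of 15 minutes.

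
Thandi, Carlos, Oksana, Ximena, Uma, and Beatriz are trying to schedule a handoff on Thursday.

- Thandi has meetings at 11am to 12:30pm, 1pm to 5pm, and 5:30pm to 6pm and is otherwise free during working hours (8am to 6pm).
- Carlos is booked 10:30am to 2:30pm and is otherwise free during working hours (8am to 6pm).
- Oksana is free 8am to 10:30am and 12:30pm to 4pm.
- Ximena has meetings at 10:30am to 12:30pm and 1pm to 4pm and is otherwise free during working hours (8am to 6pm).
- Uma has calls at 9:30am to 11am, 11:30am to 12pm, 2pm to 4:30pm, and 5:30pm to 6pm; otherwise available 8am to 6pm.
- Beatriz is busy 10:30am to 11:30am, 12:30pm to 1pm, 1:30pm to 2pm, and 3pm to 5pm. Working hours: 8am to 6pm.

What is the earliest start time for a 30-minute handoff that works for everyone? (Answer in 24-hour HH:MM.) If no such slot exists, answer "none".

08:00

Thandi free within 08:00–18:00: 08:00–11:00, 12:30–13:00, 17:00–17:30.
Carlos free within 08:00–18:00: 08:00–10:30, 14:30–18:00.
Ximena free within 08:00–18:00: 08:00–10:30, 12:30–13:00, 16:00–18:00.
Uma free within 08:00–18:00: 08:00–09:30, 11:00–11:30, 12:00–14:00, 16:30–17:30.
Beatriz free within 08:00–18:00: 08:00–10:30, 11:30–12:30, 13:00–13:30, 14:00–15:00, 17:00–18:00.
Thandi ∩ Carlos: 08:00–10:30, 17:00–17:30.
Thandi ∩ Carlos ∩ Oksana: 08:00–10:30.
Thandi ∩ Carlos ∩ Oksana ∩ Ximena: 08:00–10:30.
Thandi ∩ Carlos ∩ Oksana ∩ Ximena ∩ Uma: 08:00–09:30.
Thandi ∩ Carlos ∩ Oksana ∩ Ximena ∩ Uma ∩ Beatriz: 08:00–09:30.
Windows ≥ 30 min: 08:00–09:30.
Earliest such window starts at 08:00.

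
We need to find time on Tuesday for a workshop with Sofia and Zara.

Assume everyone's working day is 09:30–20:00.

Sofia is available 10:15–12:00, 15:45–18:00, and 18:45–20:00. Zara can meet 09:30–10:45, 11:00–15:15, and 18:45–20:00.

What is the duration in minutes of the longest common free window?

75 minutes

Sofia ∩ Zara: 10:15–10:45, 11:00–12:00, 18:45–20:00.
Common window lengths: 30, 60, 75 min; longest is 75.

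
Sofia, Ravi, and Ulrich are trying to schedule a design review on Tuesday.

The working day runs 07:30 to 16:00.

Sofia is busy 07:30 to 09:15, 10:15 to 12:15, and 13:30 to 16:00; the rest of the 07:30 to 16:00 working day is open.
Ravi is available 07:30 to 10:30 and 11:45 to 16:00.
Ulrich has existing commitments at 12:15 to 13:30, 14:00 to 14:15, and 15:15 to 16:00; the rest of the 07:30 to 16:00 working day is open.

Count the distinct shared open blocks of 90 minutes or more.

0

Sofia free within 07:30–16:00: 09:15–10:15, 12:15–13:30.
Ulrich free within 07:30–16:00: 07:30–12:15, 13:30–14:00, 14:15–15:15.
Sofia ∩ Ravi: 09:15–10:15, 12:15–13:30.
Sofia ∩ Ravi ∩ Ulrich: 09:15–10:15.
Windows ≥ 90 min: (none).
That's 0 windows.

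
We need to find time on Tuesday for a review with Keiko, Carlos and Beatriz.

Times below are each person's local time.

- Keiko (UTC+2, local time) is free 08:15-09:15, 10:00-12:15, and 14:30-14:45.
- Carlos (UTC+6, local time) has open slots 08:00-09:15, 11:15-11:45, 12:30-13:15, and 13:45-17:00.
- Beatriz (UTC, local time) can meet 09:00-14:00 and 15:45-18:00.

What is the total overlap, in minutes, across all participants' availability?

Keiko → UTC: 06:15–07:15, 08:00–10:15, 12:30–12:45.
Carlos → UTC: 02:00–03:15, 05:15–05:45, 06:30–07:15, 07:45–11:00.
Beatriz → UTC: 09:00–14:00, 15:45–18:00.
Keiko ∩ Carlos: 06:30–07:15, 08:00–10:15.
Keiko ∩ Carlos ∩ Beatriz: 09:00–10:15.
Total common minutes: 75.

75 minutes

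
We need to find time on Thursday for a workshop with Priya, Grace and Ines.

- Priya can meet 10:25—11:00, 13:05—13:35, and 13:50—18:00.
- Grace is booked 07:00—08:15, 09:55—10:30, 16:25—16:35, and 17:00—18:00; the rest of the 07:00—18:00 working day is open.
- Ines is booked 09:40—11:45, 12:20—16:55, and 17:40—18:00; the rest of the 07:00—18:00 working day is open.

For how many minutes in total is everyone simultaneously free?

5 minutes

Grace free within 07:00–18:00: 08:15–09:55, 10:30–16:25, 16:35–17:00.
Ines free within 07:00–18:00: 07:00–09:40, 11:45–12:20, 16:55–17:40.
Priya ∩ Grace: 10:30–11:00, 13:05–13:35, 13:50–16:25, 16:35–17:00.
Priya ∩ Grace ∩ Ines: 16:55–17:00.
Total common minutes: 5.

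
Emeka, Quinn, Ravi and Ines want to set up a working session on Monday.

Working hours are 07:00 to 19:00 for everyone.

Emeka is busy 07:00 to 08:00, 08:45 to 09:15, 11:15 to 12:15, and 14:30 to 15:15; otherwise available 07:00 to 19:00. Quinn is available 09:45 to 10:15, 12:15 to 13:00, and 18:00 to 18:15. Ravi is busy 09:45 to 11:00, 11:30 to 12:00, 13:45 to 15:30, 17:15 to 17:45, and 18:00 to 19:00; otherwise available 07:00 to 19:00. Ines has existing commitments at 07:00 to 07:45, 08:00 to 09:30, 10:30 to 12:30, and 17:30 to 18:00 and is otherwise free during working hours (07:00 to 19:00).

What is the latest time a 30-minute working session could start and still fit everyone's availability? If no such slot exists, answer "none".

12:30

Emeka free within 07:00–19:00: 08:00–08:45, 09:15–11:15, 12:15–14:30, 15:15–19:00.
Ravi free within 07:00–19:00: 07:00–09:45, 11:00–11:30, 12:00–13:45, 15:30–17:15, 17:45–18:00.
Ines free within 07:00–19:00: 07:45–08:00, 09:30–10:30, 12:30–17:30, 18:00–19:00.
Emeka ∩ Quinn: 09:45–10:15, 12:15–13:00, 18:00–18:15.
Emeka ∩ Quinn ∩ Ravi: 12:15–13:00.
Emeka ∩ Quinn ∩ Ravi ∩ Ines: 12:30–13:00.
Windows ≥ 30 min: 12:30–13:00.
Latest start in the last window 12:30–13:00 is 13:00 − 30 min = 12:30.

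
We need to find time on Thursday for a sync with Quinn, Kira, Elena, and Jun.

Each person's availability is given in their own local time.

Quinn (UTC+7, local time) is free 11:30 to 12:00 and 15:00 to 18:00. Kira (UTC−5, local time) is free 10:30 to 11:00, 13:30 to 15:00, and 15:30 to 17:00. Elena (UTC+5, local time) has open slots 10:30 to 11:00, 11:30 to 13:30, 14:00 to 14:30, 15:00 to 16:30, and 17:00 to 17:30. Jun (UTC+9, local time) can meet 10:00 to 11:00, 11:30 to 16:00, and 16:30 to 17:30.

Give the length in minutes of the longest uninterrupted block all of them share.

Quinn → UTC: 04:30–05:00, 08:00–11:00.
Kira → UTC: 15:30–16:00, 18:30–20:00, 20:30–22:00.
Elena → UTC: 05:30–06:00, 06:30–08:30, 09:00–09:30, 10:00–11:30, 12:00–12:30.
Jun → UTC: 01:00–02:00, 02:30–07:00, 07:30–08:30.
Quinn ∩ Kira: (none).
Quinn ∩ Kira ∩ Elena: (none).
Quinn ∩ Kira ∩ Elena ∩ Jun: (none).
No common window.

0 minutes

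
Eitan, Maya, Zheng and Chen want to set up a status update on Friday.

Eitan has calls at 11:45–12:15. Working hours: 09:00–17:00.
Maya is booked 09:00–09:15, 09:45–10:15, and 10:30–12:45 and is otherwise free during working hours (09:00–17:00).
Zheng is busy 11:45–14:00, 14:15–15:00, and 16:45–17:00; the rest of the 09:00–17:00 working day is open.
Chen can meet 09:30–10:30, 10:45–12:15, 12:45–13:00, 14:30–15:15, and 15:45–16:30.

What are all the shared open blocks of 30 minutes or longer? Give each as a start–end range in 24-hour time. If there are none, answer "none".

15:45–16:30

Eitan free within 09:00–17:00: 09:00–11:45, 12:15–17:00.
Maya free within 09:00–17:00: 09:15–09:45, 10:15–10:30, 12:45–17:00.
Zheng free within 09:00–17:00: 09:00–11:45, 14:00–14:15, 15:00–16:45.
Eitan ∩ Maya: 09:15–09:45, 10:15–10:30, 12:45–17:00.
Eitan ∩ Maya ∩ Zheng: 09:15–09:45, 10:15–10:30, 14:00–14:15, 15:00–16:45.
Eitan ∩ Maya ∩ Zheng ∩ Chen: 09:30–09:45, 10:15–10:30, 15:00–15:15, 15:45–16:30.
Windows ≥ 30 min: 15:45–16:30.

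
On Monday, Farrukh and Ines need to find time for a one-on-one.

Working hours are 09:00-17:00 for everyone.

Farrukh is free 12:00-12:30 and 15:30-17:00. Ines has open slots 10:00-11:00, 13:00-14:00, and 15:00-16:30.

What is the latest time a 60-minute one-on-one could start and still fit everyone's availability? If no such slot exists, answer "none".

Farrukh ∩ Ines: 15:30–16:30.
Windows ≥ 60 min: 15:30–16:30.
Latest start in the last window 15:30–16:30 is 16:30 − 60 min = 15:30.

15:30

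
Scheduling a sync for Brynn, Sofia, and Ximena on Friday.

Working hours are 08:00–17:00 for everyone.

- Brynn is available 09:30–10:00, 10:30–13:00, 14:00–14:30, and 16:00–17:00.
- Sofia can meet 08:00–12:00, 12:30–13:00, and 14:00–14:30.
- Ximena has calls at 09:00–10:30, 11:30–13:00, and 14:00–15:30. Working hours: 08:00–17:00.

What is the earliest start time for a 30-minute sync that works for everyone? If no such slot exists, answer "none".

Ximena free within 08:00–17:00: 08:00–09:00, 10:30–11:30, 13:00–14:00, 15:30–17:00.
Brynn ∩ Sofia: 09:30–10:00, 10:30–12:00, 12:30–13:00, 14:00–14:30.
Brynn ∩ Sofia ∩ Ximena: 10:30–11:30.
Windows ≥ 30 min: 10:30–11:30.
Earliest such window starts at 10:30.

10:30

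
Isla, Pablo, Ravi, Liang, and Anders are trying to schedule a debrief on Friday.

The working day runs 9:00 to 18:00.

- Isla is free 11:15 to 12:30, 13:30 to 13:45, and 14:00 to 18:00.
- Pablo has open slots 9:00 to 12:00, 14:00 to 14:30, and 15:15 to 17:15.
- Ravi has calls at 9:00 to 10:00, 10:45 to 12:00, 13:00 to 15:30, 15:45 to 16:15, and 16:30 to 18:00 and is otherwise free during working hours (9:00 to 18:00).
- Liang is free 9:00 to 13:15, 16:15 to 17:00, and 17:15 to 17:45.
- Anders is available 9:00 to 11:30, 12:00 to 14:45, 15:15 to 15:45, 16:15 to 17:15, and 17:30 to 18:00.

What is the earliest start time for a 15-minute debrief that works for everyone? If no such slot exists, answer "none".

16:15

Ravi free within 09:00–18:00: 10:00–10:45, 12:00–13:00, 15:30–15:45, 16:15–16:30.
Isla ∩ Pablo: 11:15–12:00, 14:00–14:30, 15:15–17:15.
Isla ∩ Pablo ∩ Ravi: 15:30–15:45, 16:15–16:30.
Isla ∩ Pablo ∩ Ravi ∩ Liang: 16:15–16:30.
Isla ∩ Pablo ∩ Ravi ∩ Liang ∩ Anders: 16:15–16:30.
Windows ≥ 15 min: 16:15–16:30.
Earliest such window starts at 16:15.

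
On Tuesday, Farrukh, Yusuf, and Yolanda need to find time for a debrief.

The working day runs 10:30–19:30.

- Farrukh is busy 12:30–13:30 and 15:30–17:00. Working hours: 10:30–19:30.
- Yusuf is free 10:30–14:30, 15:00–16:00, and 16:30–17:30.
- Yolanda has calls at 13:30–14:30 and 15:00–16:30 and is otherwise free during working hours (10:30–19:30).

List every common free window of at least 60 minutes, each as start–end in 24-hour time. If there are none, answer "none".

10:30–12:30

Farrukh free within 10:30–19:30: 10:30–12:30, 13:30–15:30, 17:00–19:30.
Yolanda free within 10:30–19:30: 10:30–13:30, 14:30–15:00, 16:30–19:30.
Farrukh ∩ Yusuf: 10:30–12:30, 13:30–14:30, 15:00–15:30, 17:00–17:30.
Farrukh ∩ Yusuf ∩ Yolanda: 10:30–12:30, 17:00–17:30.
Windows ≥ 60 min: 10:30–12:30.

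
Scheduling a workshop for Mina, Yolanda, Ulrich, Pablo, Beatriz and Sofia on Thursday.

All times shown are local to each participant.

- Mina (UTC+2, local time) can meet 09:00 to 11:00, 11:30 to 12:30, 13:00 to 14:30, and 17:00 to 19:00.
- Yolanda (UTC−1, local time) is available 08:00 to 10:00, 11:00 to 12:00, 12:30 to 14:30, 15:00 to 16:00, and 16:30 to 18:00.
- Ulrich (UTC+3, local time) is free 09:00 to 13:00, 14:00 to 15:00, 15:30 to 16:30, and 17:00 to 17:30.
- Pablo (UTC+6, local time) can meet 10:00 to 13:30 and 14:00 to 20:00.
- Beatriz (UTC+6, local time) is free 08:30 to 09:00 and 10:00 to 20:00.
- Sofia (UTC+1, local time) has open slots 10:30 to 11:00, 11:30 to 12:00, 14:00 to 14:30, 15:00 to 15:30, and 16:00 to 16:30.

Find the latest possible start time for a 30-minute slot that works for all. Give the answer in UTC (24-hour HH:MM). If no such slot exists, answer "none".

09:30

Mina → UTC: 07:00–09:00, 09:30–10:30, 11:00–12:30, 15:00–17:00.
Yolanda → UTC: 09:00–11:00, 12:00–13:00, 13:30–15:30, 16:00–17:00, 17:30–19:00.
Ulrich → UTC: 06:00–10:00, 11:00–12:00, 12:30–13:30, 14:00–14:30.
Pablo → UTC: 04:00–07:30, 08:00–14:00.
Beatriz → UTC: 02:30–03:00, 04:00–14:00.
Sofia → UTC: 09:30–10:00, 10:30–11:00, 13:00–13:30, 14:00–14:30, 15:00–15:30.
Mina ∩ Yolanda: 09:30–10:30, 12:00–12:30, 15:00–15:30, 16:00–17:00.
Mina ∩ Yolanda ∩ Ulrich: 09:30–10:00.
Mina ∩ Yolanda ∩ Ulrich ∩ Pablo: 09:30–10:00.
Mina ∩ Yolanda ∩ Ulrich ∩ Pablo ∩ Beatriz: 09:30–10:00.
Mina ∩ Yolanda ∩ Ulrich ∩ Pablo ∩ Beatriz ∩ Sofia: 09:30–10:00.
Windows ≥ 30 min: 09:30–10:00.
Latest start in the last window 09:30–10:00 is 10:00 − 30 min = 09:30.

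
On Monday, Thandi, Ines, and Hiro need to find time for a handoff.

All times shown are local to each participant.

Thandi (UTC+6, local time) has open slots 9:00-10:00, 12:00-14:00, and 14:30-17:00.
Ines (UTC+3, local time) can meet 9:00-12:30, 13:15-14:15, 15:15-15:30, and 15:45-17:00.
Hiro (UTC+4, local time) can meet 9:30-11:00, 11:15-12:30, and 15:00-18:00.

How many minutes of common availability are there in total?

105 minutes

Thandi → UTC: 03:00–04:00, 06:00–08:00, 08:30–11:00.
Ines → UTC: 06:00–09:30, 10:15–11:15, 12:15–12:30, 12:45–14:00.
Hiro → UTC: 05:30–07:00, 07:15–08:30, 11:00–14:00.
Thandi ∩ Ines: 06:00–08:00, 08:30–09:30, 10:15–11:00.
Thandi ∩ Ines ∩ Hiro: 06:00–07:00, 07:15–08:00.
Total common minutes: 60 + 45 = 105.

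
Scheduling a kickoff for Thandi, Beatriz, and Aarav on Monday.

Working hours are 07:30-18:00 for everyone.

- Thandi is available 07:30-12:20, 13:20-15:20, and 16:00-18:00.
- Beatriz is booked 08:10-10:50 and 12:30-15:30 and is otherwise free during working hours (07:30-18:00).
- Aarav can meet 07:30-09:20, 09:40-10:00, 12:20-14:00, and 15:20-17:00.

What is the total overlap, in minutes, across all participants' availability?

Beatriz free within 07:30–18:00: 07:30–08:10, 10:50–12:30, 15:30–18:00.
Thandi ∩ Beatriz: 07:30–08:10, 10:50–12:20, 16:00–18:00.
Thandi ∩ Beatriz ∩ Aarav: 07:30–08:10, 16:00–17:00.
Total common minutes: 40 + 60 = 100.

100 minutes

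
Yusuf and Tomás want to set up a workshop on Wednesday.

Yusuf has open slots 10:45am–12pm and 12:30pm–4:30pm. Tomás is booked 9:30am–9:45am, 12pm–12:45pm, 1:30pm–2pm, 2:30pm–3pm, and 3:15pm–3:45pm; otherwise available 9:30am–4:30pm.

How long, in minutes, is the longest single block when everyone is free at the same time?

Tomás free within 09:30–16:30: 09:45–12:00, 12:45–13:30, 14:00–14:30, 15:00–15:15, 15:45–16:30.
Yusuf ∩ Tomás: 10:45–12:00, 12:45–13:30, 14:00–14:30, 15:00–15:15, 15:45–16:30.
Common window lengths: 75, 45, 30, 15, 45 min; longest is 75.

75 minutes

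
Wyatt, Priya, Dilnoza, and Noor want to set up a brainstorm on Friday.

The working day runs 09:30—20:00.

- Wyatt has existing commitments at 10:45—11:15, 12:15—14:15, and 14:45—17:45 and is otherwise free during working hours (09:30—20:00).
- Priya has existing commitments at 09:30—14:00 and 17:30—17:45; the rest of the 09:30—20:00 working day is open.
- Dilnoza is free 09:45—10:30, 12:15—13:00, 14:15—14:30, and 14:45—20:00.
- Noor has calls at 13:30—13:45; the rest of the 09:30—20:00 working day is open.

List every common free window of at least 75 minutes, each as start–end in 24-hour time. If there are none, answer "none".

Wyatt free within 09:30–20:00: 09:30–10:45, 11:15–12:15, 14:15–14:45, 17:45–20:00.
Priya free within 09:30–20:00: 14:00–17:30, 17:45–20:00.
Noor free within 09:30–20:00: 09:30–13:30, 13:45–20:00.
Wyatt ∩ Priya: 14:15–14:45, 17:45–20:00.
Wyatt ∩ Priya ∩ Dilnoza: 14:15–14:30, 17:45–20:00.
Wyatt ∩ Priya ∩ Dilnoza ∩ Noor: 14:15–14:30, 17:45–20:00.
Windows ≥ 75 min: 17:45–20:00.

17:45–20:00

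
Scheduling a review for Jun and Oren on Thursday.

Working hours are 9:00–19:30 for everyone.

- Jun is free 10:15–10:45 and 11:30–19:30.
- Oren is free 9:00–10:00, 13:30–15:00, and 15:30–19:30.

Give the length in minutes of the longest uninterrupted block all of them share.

240 minutes

Jun ∩ Oren: 13:30–15:00, 15:30–19:30.
Common window lengths: 90, 240 min; longest is 240.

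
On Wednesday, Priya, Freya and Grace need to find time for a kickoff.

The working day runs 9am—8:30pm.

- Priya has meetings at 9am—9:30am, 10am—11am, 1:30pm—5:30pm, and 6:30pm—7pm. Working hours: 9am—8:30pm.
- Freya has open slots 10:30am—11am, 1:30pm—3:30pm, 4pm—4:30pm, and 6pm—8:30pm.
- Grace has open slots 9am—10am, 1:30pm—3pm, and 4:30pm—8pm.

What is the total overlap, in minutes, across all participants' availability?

Priya free within 09:00–20:30: 09:30–10:00, 11:00–13:30, 17:30–18:30, 19:00–20:30.
Priya ∩ Freya: 18:00–18:30, 19:00–20:30.
Priya ∩ Freya ∩ Grace: 18:00–18:30, 19:00–20:00.
Total common minutes: 30 + 60 = 90.

90 minutes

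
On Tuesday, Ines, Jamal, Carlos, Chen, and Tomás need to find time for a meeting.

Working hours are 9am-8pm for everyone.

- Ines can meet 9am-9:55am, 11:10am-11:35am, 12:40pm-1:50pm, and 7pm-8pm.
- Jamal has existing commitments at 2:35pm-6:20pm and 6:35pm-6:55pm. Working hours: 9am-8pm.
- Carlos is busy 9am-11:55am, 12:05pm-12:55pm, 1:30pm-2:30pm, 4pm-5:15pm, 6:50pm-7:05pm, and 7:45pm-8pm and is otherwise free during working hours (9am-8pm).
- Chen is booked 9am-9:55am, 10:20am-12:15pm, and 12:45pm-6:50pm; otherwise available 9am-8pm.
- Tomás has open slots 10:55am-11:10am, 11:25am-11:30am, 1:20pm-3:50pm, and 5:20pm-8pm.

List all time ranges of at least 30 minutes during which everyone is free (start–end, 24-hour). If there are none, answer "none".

Jamal free within 09:00–20:00: 09:00–14:35, 18:20–18:35, 18:55–20:00.
Carlos free within 09:00–20:00: 11:55–12:05, 12:55–13:30, 14:30–16:00, 17:15–18:50, 19:05–19:45.
Chen free within 09:00–20:00: 09:55–10:20, 12:15–12:45, 18:50–20:00.
Ines ∩ Jamal: 09:00–09:55, 11:10–11:35, 12:40–13:50, 19:00–20:00.
Ines ∩ Jamal ∩ Carlos: 12:55–13:30, 19:05–19:45.
Ines ∩ Jamal ∩ Carlos ∩ Chen: 19:05–19:45.
Ines ∩ Jamal ∩ Carlos ∩ Chen ∩ Tomás: 19:05–19:45.
Windows ≥ 30 min: 19:05–19:45.

19:05–19:45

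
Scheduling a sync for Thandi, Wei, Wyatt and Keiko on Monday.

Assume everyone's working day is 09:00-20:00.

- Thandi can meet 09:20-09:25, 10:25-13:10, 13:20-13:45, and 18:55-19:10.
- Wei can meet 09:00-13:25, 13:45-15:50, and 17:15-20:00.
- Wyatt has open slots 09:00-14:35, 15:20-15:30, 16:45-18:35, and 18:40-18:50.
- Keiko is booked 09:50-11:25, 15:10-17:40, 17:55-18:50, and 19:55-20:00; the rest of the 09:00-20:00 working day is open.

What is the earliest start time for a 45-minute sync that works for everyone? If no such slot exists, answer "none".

Keiko free within 09:00–20:00: 09:00–09:50, 11:25–15:10, 17:40–17:55, 18:50–19:55.
Thandi ∩ Wei: 09:20–09:25, 10:25–13:10, 13:20–13:25, 18:55–19:10.
Thandi ∩ Wei ∩ Wyatt: 09:20–09:25, 10:25–13:10, 13:20–13:25.
Thandi ∩ Wei ∩ Wyatt ∩ Keiko: 09:20–09:25, 11:25–13:10, 13:20–13:25.
Windows ≥ 45 min: 11:25–13:10.
Earliest such window starts at 11:25.

11:25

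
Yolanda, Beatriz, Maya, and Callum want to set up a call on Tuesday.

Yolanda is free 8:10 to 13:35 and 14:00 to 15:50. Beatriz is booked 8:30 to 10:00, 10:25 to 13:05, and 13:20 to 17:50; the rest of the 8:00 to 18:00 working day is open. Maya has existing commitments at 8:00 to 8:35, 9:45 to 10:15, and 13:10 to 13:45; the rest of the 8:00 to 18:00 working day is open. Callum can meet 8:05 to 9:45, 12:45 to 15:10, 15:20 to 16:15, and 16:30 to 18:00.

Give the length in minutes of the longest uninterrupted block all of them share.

5 minutes

Beatriz free within 08:00–18:00: 08:00–08:30, 10:00–10:25, 13:05–13:20, 17:50–18:00.
Maya free within 08:00–18:00: 08:35–09:45, 10:15–13:10, 13:45–18:00.
Yolanda ∩ Beatriz: 08:10–08:30, 10:00–10:25, 13:05–13:20.
Yolanda ∩ Beatriz ∩ Maya: 10:15–10:25, 13:05–13:10.
Yolanda ∩ Beatriz ∩ Maya ∩ Callum: 13:05–13:10.
Single common window of 5 minutes.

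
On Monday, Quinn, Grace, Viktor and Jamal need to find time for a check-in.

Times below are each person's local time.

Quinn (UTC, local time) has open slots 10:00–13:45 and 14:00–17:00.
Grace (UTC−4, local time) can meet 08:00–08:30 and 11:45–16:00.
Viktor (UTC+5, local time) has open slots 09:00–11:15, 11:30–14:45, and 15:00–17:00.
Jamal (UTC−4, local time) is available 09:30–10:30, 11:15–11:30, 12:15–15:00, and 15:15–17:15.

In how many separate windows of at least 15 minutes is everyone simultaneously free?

0

Quinn → UTC: 10:00–13:45, 14:00–17:00.
Grace → UTC: 12:00–12:30, 15:45–20:00.
Viktor → UTC: 04:00–06:15, 06:30–09:45, 10:00–12:00.
Jamal → UTC: 13:30–14:30, 15:15–15:30, 16:15–19:00, 19:15–21:15.
Quinn ∩ Grace: 12:00–12:30, 15:45–17:00.
Quinn ∩ Grace ∩ Viktor: (none).
Quinn ∩ Grace ∩ Viktor ∩ Jamal: (none).
Windows ≥ 15 min: (none).
That's 0 windows.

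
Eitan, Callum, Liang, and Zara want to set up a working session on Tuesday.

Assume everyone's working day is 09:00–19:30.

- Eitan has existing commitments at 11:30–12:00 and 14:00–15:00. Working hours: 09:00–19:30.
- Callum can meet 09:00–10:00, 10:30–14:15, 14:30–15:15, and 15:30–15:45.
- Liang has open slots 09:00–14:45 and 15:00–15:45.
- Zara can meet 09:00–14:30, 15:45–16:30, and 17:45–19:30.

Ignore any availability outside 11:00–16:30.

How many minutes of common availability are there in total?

Eitan free within 09:00–19:30: 09:00–11:30, 12:00–14:00, 15:00–19:30.
Eitan ∩ Callum: 09:00–10:00, 10:30–11:30, 12:00–14:00, 15:00–15:15, 15:30–15:45.
Eitan ∩ Callum ∩ Liang: 09:00–10:00, 10:30–11:30, 12:00–14:00, 15:00–15:15, 15:30–15:45.
Eitan ∩ Callum ∩ Liang ∩ Zara: 09:00–10:00, 10:30–11:30, 12:00–14:00.
Restricted to 11:00–16:30: 11:00–11:30, 12:00–14:00.
Total common minutes: 30 + 120 = 150.

150 minutes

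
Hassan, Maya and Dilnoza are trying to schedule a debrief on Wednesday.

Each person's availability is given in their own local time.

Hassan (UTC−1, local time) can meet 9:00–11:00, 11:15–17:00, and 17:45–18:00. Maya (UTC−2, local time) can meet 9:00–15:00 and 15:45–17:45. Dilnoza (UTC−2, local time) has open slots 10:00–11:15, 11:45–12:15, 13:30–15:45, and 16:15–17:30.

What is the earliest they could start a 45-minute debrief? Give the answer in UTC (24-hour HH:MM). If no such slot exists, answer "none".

12:15

Hassan → UTC: 10:00–12:00, 12:15–18:00, 18:45–19:00.
Maya → UTC: 11:00–17:00, 17:45–19:45.
Dilnoza → UTC: 12:00–13:15, 13:45–14:15, 15:30–17:45, 18:15–19:30.
Hassan ∩ Maya: 11:00–12:00, 12:15–17:00, 17:45–18:00, 18:45–19:00.
Hassan ∩ Maya ∩ Dilnoza: 12:15–13:15, 13:45–14:15, 15:30–17:00, 18:45–19:00.
Windows ≥ 45 min: 12:15–13:15, 15:30–17:00.
Earliest such window starts at 12:15.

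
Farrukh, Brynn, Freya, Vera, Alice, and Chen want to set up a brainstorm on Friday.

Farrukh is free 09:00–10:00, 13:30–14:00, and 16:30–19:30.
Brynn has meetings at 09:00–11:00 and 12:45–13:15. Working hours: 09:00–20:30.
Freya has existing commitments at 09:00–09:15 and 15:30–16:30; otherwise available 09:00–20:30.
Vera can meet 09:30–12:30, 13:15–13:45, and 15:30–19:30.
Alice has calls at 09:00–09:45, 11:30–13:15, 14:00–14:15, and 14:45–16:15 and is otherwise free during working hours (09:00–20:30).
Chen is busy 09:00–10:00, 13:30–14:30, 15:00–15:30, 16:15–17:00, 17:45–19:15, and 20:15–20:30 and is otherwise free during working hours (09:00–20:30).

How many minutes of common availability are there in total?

Brynn free within 09:00–20:30: 11:00–12:45, 13:15–20:30.
Freya free within 09:00–20:30: 09:15–15:30, 16:30–20:30.
Alice free within 09:00–20:30: 09:45–11:30, 13:15–14:00, 14:15–14:45, 16:15–20:30.
Chen free within 09:00–20:30: 10:00–13:30, 14:30–15:00, 15:30–16:15, 17:00–17:45, 19:15–20:15.
Farrukh ∩ Brynn: 13:30–14:00, 16:30–19:30.
Farrukh ∩ Brynn ∩ Freya: 13:30–14:00, 16:30–19:30.
Farrukh ∩ Brynn ∩ Freya ∩ Vera: 13:30–13:45, 16:30–19:30.
Farrukh ∩ Brynn ∩ Freya ∩ Vera ∩ Alice: 13:30–13:45, 16:30–19:30.
Farrukh ∩ Brynn ∩ Freya ∩ Vera ∩ Alice ∩ Chen: 17:00–17:45, 19:15–19:30.
Total common minutes: 45 + 15 = 60.

60 minutes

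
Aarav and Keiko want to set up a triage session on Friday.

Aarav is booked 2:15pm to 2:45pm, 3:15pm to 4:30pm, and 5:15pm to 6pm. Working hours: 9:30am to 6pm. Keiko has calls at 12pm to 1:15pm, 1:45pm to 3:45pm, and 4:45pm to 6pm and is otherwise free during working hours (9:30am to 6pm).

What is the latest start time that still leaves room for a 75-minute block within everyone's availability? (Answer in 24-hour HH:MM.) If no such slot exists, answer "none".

10:45

Aarav free within 09:30–18:00: 09:30–14:15, 14:45–15:15, 16:30–17:15.
Keiko free within 09:30–18:00: 09:30–12:00, 13:15–13:45, 15:45–16:45.
Aarav ∩ Keiko: 09:30–12:00, 13:15–13:45, 16:30–16:45.
Windows ≥ 75 min: 09:30–12:00.
Latest start in the last window 09:30–12:00 is 12:00 − 75 min = 10:45.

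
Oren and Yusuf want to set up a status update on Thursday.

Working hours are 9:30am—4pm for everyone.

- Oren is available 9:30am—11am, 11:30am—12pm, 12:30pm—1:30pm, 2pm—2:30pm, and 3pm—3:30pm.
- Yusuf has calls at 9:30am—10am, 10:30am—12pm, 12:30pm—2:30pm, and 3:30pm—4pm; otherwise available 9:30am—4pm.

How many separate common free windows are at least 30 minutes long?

Yusuf free within 09:30–16:00: 10:00–10:30, 12:00–12:30, 14:30–15:30.
Oren ∩ Yusuf: 10:00–10:30, 15:00–15:30.
Windows ≥ 30 min: 10:00–10:30, 15:00–15:30.
That's 2 windows.

2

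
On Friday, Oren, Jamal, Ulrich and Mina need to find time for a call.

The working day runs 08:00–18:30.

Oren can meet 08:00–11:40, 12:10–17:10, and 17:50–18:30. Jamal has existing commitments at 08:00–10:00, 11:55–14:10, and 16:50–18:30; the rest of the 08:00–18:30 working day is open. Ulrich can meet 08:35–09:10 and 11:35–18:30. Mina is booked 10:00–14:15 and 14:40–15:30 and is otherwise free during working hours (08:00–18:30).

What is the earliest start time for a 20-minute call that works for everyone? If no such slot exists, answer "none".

Jamal free within 08:00–18:30: 10:00–11:55, 14:10–16:50.
Mina free within 08:00–18:30: 08:00–10:00, 14:15–14:40, 15:30–18:30.
Oren ∩ Jamal: 10:00–11:40, 14:10–16:50.
Oren ∩ Jamal ∩ Ulrich: 11:35–11:40, 14:10–16:50.
Oren ∩ Jamal ∩ Ulrich ∩ Mina: 14:15–14:40, 15:30–16:50.
Windows ≥ 20 min: 14:15–14:40, 15:30–16:50.
Earliest such window starts at 14:15.

14:15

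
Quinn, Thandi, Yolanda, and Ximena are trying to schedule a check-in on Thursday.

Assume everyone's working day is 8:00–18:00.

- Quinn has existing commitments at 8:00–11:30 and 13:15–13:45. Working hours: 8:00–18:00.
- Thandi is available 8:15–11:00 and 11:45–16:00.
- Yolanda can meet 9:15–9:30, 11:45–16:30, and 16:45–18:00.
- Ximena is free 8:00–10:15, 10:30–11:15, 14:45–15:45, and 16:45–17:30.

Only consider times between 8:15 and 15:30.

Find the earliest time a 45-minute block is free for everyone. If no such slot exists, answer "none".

Quinn free within 08:00–18:00: 11:30–13:15, 13:45–18:00.
Quinn ∩ Thandi: 11:45–13:15, 13:45–16:00.
Quinn ∩ Thandi ∩ Yolanda: 11:45–13:15, 13:45–16:00.
Quinn ∩ Thandi ∩ Yolanda ∩ Ximena: 14:45–15:45.
Restricted to 08:15–15:30: 14:45–15:30.
Windows ≥ 45 min: 14:45–15:30.
Earliest such window starts at 14:45.

14:45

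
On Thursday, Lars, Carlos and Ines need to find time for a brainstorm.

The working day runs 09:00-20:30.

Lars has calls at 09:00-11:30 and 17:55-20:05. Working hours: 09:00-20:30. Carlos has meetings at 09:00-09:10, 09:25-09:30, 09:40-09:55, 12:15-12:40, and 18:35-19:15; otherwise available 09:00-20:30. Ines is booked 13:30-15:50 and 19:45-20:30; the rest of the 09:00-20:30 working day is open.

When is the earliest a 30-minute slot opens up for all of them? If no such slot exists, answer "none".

11:30

Lars free within 09:00–20:30: 11:30–17:55, 20:05–20:30.
Carlos free within 09:00–20:30: 09:10–09:25, 09:30–09:40, 09:55–12:15, 12:40–18:35, 19:15–20:30.
Ines free within 09:00–20:30: 09:00–13:30, 15:50–19:45.
Lars ∩ Carlos: 11:30–12:15, 12:40–17:55, 20:05–20:30.
Lars ∩ Carlos ∩ Ines: 11:30–12:15, 12:40–13:30, 15:50–17:55.
Windows ≥ 30 min: 11:30–12:15, 12:40–13:30, 15:50–17:55.
Earliest such window starts at 11:30.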